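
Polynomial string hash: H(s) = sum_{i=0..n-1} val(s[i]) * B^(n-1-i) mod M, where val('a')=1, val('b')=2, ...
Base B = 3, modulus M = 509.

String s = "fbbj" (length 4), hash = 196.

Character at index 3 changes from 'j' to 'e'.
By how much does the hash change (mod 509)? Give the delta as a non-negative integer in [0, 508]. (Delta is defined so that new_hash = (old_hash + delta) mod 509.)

Delta formula: (val(new) - val(old)) * B^(n-1-k) mod M
  val('e') - val('j') = 5 - 10 = -5
  B^(n-1-k) = 3^0 mod 509 = 1
  Delta = -5 * 1 mod 509 = 504

Answer: 504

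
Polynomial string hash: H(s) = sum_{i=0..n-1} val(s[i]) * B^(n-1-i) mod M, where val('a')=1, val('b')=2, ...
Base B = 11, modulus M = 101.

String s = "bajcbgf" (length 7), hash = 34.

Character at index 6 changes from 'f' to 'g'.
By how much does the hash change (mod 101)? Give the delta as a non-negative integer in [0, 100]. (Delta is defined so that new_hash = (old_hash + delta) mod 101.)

Answer: 1

Derivation:
Delta formula: (val(new) - val(old)) * B^(n-1-k) mod M
  val('g') - val('f') = 7 - 6 = 1
  B^(n-1-k) = 11^0 mod 101 = 1
  Delta = 1 * 1 mod 101 = 1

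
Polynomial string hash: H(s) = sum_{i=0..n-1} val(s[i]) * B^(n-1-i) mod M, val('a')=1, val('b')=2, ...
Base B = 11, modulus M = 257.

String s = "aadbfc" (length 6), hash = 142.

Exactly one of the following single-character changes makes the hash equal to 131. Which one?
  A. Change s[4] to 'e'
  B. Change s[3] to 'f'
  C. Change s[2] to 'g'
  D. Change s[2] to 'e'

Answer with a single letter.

Option A: s[4]='f'->'e', delta=(5-6)*11^1 mod 257 = 246, hash=142+246 mod 257 = 131 <-- target
Option B: s[3]='b'->'f', delta=(6-2)*11^2 mod 257 = 227, hash=142+227 mod 257 = 112
Option C: s[2]='d'->'g', delta=(7-4)*11^3 mod 257 = 138, hash=142+138 mod 257 = 23
Option D: s[2]='d'->'e', delta=(5-4)*11^3 mod 257 = 46, hash=142+46 mod 257 = 188

Answer: A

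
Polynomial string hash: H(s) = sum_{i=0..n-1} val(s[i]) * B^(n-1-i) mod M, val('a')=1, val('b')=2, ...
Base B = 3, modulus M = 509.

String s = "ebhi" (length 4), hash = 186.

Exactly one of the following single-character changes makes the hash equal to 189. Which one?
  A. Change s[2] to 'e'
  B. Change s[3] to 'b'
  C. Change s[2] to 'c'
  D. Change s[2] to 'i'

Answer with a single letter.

Answer: D

Derivation:
Option A: s[2]='h'->'e', delta=(5-8)*3^1 mod 509 = 500, hash=186+500 mod 509 = 177
Option B: s[3]='i'->'b', delta=(2-9)*3^0 mod 509 = 502, hash=186+502 mod 509 = 179
Option C: s[2]='h'->'c', delta=(3-8)*3^1 mod 509 = 494, hash=186+494 mod 509 = 171
Option D: s[2]='h'->'i', delta=(9-8)*3^1 mod 509 = 3, hash=186+3 mod 509 = 189 <-- target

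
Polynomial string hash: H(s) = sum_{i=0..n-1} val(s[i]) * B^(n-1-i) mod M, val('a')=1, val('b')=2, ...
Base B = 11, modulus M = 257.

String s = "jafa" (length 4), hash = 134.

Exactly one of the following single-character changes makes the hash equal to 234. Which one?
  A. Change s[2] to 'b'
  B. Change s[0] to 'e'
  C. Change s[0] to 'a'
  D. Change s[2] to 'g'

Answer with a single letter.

Option A: s[2]='f'->'b', delta=(2-6)*11^1 mod 257 = 213, hash=134+213 mod 257 = 90
Option B: s[0]='j'->'e', delta=(5-10)*11^3 mod 257 = 27, hash=134+27 mod 257 = 161
Option C: s[0]='j'->'a', delta=(1-10)*11^3 mod 257 = 100, hash=134+100 mod 257 = 234 <-- target
Option D: s[2]='f'->'g', delta=(7-6)*11^1 mod 257 = 11, hash=134+11 mod 257 = 145

Answer: C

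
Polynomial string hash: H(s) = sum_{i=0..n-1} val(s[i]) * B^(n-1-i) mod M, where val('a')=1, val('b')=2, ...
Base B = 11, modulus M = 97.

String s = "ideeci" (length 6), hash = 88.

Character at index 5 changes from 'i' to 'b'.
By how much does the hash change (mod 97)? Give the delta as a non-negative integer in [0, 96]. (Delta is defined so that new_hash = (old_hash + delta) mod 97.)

Answer: 90

Derivation:
Delta formula: (val(new) - val(old)) * B^(n-1-k) mod M
  val('b') - val('i') = 2 - 9 = -7
  B^(n-1-k) = 11^0 mod 97 = 1
  Delta = -7 * 1 mod 97 = 90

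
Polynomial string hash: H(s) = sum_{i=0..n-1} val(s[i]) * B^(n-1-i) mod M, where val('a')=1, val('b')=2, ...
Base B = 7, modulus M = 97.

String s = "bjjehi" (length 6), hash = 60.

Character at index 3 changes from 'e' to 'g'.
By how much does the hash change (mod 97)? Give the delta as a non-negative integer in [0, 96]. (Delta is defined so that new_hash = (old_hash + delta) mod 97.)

Delta formula: (val(new) - val(old)) * B^(n-1-k) mod M
  val('g') - val('e') = 7 - 5 = 2
  B^(n-1-k) = 7^2 mod 97 = 49
  Delta = 2 * 49 mod 97 = 1

Answer: 1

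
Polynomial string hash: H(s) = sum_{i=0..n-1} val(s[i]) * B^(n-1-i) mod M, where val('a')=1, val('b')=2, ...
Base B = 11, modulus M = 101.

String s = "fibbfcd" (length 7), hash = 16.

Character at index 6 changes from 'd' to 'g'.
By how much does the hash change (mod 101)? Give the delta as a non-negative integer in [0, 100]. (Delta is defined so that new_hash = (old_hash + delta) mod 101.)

Answer: 3

Derivation:
Delta formula: (val(new) - val(old)) * B^(n-1-k) mod M
  val('g') - val('d') = 7 - 4 = 3
  B^(n-1-k) = 11^0 mod 101 = 1
  Delta = 3 * 1 mod 101 = 3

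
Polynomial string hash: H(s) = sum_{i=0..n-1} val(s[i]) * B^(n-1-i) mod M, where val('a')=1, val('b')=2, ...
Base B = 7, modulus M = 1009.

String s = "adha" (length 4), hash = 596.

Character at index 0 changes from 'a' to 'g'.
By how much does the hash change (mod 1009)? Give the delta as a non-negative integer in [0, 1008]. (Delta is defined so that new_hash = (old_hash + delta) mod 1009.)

Answer: 40

Derivation:
Delta formula: (val(new) - val(old)) * B^(n-1-k) mod M
  val('g') - val('a') = 7 - 1 = 6
  B^(n-1-k) = 7^3 mod 1009 = 343
  Delta = 6 * 343 mod 1009 = 40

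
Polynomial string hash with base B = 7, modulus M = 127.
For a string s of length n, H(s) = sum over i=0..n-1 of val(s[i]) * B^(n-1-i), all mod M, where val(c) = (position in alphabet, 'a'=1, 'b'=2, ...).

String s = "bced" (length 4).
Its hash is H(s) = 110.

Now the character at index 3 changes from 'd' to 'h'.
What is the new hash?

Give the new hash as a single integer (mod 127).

Answer: 114

Derivation:
val('d') = 4, val('h') = 8
Position k = 3, exponent = n-1-k = 0
B^0 mod M = 7^0 mod 127 = 1
Delta = (8 - 4) * 1 mod 127 = 4
New hash = (110 + 4) mod 127 = 114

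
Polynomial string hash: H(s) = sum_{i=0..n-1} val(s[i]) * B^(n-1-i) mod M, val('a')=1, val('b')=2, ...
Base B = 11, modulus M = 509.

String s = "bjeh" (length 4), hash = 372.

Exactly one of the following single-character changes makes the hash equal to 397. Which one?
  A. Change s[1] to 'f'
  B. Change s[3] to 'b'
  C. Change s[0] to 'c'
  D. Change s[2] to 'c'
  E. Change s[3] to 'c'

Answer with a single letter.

Option A: s[1]='j'->'f', delta=(6-10)*11^2 mod 509 = 25, hash=372+25 mod 509 = 397 <-- target
Option B: s[3]='h'->'b', delta=(2-8)*11^0 mod 509 = 503, hash=372+503 mod 509 = 366
Option C: s[0]='b'->'c', delta=(3-2)*11^3 mod 509 = 313, hash=372+313 mod 509 = 176
Option D: s[2]='e'->'c', delta=(3-5)*11^1 mod 509 = 487, hash=372+487 mod 509 = 350
Option E: s[3]='h'->'c', delta=(3-8)*11^0 mod 509 = 504, hash=372+504 mod 509 = 367

Answer: A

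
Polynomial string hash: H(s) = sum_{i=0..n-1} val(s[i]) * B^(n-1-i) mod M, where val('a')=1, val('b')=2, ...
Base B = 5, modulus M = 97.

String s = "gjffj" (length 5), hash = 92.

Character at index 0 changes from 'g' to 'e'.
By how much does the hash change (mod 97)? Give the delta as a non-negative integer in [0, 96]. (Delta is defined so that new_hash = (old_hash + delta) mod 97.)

Delta formula: (val(new) - val(old)) * B^(n-1-k) mod M
  val('e') - val('g') = 5 - 7 = -2
  B^(n-1-k) = 5^4 mod 97 = 43
  Delta = -2 * 43 mod 97 = 11

Answer: 11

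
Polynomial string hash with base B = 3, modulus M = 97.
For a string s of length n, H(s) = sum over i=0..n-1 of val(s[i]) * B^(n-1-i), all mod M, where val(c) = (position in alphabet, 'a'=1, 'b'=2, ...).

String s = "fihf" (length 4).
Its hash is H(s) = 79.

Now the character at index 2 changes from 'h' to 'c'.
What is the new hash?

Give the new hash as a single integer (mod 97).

val('h') = 8, val('c') = 3
Position k = 2, exponent = n-1-k = 1
B^1 mod M = 3^1 mod 97 = 3
Delta = (3 - 8) * 3 mod 97 = 82
New hash = (79 + 82) mod 97 = 64

Answer: 64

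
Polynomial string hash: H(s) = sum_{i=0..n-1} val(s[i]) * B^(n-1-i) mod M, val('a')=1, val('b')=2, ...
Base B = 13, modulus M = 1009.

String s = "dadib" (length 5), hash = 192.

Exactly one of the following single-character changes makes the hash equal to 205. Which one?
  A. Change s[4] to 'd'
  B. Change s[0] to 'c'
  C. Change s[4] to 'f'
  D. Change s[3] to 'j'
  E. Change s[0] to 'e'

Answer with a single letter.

Answer: D

Derivation:
Option A: s[4]='b'->'d', delta=(4-2)*13^0 mod 1009 = 2, hash=192+2 mod 1009 = 194
Option B: s[0]='d'->'c', delta=(3-4)*13^4 mod 1009 = 700, hash=192+700 mod 1009 = 892
Option C: s[4]='b'->'f', delta=(6-2)*13^0 mod 1009 = 4, hash=192+4 mod 1009 = 196
Option D: s[3]='i'->'j', delta=(10-9)*13^1 mod 1009 = 13, hash=192+13 mod 1009 = 205 <-- target
Option E: s[0]='d'->'e', delta=(5-4)*13^4 mod 1009 = 309, hash=192+309 mod 1009 = 501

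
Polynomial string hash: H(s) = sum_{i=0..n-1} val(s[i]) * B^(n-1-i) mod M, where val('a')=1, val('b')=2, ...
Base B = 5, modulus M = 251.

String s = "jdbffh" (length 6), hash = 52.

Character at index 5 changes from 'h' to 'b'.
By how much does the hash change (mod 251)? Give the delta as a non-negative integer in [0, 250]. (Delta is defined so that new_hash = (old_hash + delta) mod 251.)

Answer: 245

Derivation:
Delta formula: (val(new) - val(old)) * B^(n-1-k) mod M
  val('b') - val('h') = 2 - 8 = -6
  B^(n-1-k) = 5^0 mod 251 = 1
  Delta = -6 * 1 mod 251 = 245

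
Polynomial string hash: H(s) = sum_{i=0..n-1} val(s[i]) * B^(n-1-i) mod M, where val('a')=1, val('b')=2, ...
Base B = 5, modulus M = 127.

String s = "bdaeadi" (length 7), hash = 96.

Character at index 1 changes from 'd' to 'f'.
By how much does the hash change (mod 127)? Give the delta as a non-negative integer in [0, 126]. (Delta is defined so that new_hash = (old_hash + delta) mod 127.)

Delta formula: (val(new) - val(old)) * B^(n-1-k) mod M
  val('f') - val('d') = 6 - 4 = 2
  B^(n-1-k) = 5^5 mod 127 = 77
  Delta = 2 * 77 mod 127 = 27

Answer: 27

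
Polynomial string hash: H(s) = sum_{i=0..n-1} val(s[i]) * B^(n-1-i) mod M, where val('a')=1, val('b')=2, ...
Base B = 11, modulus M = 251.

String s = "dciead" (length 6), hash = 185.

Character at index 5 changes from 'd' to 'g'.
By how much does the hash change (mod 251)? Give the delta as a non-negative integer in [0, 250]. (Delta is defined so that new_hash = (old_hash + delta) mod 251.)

Delta formula: (val(new) - val(old)) * B^(n-1-k) mod M
  val('g') - val('d') = 7 - 4 = 3
  B^(n-1-k) = 11^0 mod 251 = 1
  Delta = 3 * 1 mod 251 = 3

Answer: 3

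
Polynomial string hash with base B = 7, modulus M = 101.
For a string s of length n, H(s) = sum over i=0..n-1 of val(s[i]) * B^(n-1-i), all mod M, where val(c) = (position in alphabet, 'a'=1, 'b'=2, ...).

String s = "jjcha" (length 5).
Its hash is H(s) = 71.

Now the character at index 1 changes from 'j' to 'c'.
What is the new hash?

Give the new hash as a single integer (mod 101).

Answer: 94

Derivation:
val('j') = 10, val('c') = 3
Position k = 1, exponent = n-1-k = 3
B^3 mod M = 7^3 mod 101 = 40
Delta = (3 - 10) * 40 mod 101 = 23
New hash = (71 + 23) mod 101 = 94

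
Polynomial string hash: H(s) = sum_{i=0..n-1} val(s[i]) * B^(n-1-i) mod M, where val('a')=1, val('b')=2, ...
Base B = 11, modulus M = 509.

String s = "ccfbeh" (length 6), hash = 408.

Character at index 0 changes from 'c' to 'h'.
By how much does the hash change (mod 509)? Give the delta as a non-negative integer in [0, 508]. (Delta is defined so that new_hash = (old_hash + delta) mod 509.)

Delta formula: (val(new) - val(old)) * B^(n-1-k) mod M
  val('h') - val('c') = 8 - 3 = 5
  B^(n-1-k) = 11^5 mod 509 = 207
  Delta = 5 * 207 mod 509 = 17

Answer: 17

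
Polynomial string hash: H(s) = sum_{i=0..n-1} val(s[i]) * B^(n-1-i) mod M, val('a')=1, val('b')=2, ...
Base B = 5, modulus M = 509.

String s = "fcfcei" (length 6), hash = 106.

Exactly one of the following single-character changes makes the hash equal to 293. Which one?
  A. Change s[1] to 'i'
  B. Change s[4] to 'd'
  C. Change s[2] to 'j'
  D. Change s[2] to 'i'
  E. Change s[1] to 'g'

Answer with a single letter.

Answer: A

Derivation:
Option A: s[1]='c'->'i', delta=(9-3)*5^4 mod 509 = 187, hash=106+187 mod 509 = 293 <-- target
Option B: s[4]='e'->'d', delta=(4-5)*5^1 mod 509 = 504, hash=106+504 mod 509 = 101
Option C: s[2]='f'->'j', delta=(10-6)*5^3 mod 509 = 500, hash=106+500 mod 509 = 97
Option D: s[2]='f'->'i', delta=(9-6)*5^3 mod 509 = 375, hash=106+375 mod 509 = 481
Option E: s[1]='c'->'g', delta=(7-3)*5^4 mod 509 = 464, hash=106+464 mod 509 = 61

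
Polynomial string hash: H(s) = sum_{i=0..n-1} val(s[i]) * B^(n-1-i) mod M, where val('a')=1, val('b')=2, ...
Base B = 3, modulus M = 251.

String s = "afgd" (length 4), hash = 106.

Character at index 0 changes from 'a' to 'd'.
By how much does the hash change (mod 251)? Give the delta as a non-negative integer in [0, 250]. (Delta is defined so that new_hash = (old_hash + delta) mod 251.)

Answer: 81

Derivation:
Delta formula: (val(new) - val(old)) * B^(n-1-k) mod M
  val('d') - val('a') = 4 - 1 = 3
  B^(n-1-k) = 3^3 mod 251 = 27
  Delta = 3 * 27 mod 251 = 81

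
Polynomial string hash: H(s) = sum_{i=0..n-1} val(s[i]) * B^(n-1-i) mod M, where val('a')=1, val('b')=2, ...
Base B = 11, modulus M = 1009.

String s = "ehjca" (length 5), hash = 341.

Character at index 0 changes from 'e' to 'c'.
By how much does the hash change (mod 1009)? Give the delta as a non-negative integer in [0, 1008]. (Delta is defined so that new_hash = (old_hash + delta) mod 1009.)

Answer: 988

Derivation:
Delta formula: (val(new) - val(old)) * B^(n-1-k) mod M
  val('c') - val('e') = 3 - 5 = -2
  B^(n-1-k) = 11^4 mod 1009 = 515
  Delta = -2 * 515 mod 1009 = 988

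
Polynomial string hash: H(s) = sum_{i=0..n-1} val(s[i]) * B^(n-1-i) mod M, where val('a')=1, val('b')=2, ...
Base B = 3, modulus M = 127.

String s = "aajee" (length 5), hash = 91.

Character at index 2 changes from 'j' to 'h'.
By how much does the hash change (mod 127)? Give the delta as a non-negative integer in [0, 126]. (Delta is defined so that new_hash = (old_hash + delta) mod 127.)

Answer: 109

Derivation:
Delta formula: (val(new) - val(old)) * B^(n-1-k) mod M
  val('h') - val('j') = 8 - 10 = -2
  B^(n-1-k) = 3^2 mod 127 = 9
  Delta = -2 * 9 mod 127 = 109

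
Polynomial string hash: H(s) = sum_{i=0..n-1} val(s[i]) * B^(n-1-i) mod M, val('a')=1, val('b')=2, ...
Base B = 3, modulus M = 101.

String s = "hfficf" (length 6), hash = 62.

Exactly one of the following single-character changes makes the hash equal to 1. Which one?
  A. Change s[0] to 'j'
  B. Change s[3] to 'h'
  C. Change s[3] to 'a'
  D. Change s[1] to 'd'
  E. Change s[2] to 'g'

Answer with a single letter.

Answer: D

Derivation:
Option A: s[0]='h'->'j', delta=(10-8)*3^5 mod 101 = 82, hash=62+82 mod 101 = 43
Option B: s[3]='i'->'h', delta=(8-9)*3^2 mod 101 = 92, hash=62+92 mod 101 = 53
Option C: s[3]='i'->'a', delta=(1-9)*3^2 mod 101 = 29, hash=62+29 mod 101 = 91
Option D: s[1]='f'->'d', delta=(4-6)*3^4 mod 101 = 40, hash=62+40 mod 101 = 1 <-- target
Option E: s[2]='f'->'g', delta=(7-6)*3^3 mod 101 = 27, hash=62+27 mod 101 = 89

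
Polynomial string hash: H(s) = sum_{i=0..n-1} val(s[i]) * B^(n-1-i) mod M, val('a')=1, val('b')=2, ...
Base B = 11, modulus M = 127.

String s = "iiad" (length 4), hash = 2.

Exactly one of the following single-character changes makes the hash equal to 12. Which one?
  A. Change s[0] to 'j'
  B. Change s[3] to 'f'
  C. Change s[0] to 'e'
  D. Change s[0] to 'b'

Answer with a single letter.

Answer: C

Derivation:
Option A: s[0]='i'->'j', delta=(10-9)*11^3 mod 127 = 61, hash=2+61 mod 127 = 63
Option B: s[3]='d'->'f', delta=(6-4)*11^0 mod 127 = 2, hash=2+2 mod 127 = 4
Option C: s[0]='i'->'e', delta=(5-9)*11^3 mod 127 = 10, hash=2+10 mod 127 = 12 <-- target
Option D: s[0]='i'->'b', delta=(2-9)*11^3 mod 127 = 81, hash=2+81 mod 127 = 83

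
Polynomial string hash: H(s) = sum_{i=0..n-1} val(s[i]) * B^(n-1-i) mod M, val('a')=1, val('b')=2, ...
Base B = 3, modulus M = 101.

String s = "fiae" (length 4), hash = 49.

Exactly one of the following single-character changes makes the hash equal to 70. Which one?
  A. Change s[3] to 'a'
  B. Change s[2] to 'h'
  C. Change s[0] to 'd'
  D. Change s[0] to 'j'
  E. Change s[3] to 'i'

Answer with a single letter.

Answer: B

Derivation:
Option A: s[3]='e'->'a', delta=(1-5)*3^0 mod 101 = 97, hash=49+97 mod 101 = 45
Option B: s[2]='a'->'h', delta=(8-1)*3^1 mod 101 = 21, hash=49+21 mod 101 = 70 <-- target
Option C: s[0]='f'->'d', delta=(4-6)*3^3 mod 101 = 47, hash=49+47 mod 101 = 96
Option D: s[0]='f'->'j', delta=(10-6)*3^3 mod 101 = 7, hash=49+7 mod 101 = 56
Option E: s[3]='e'->'i', delta=(9-5)*3^0 mod 101 = 4, hash=49+4 mod 101 = 53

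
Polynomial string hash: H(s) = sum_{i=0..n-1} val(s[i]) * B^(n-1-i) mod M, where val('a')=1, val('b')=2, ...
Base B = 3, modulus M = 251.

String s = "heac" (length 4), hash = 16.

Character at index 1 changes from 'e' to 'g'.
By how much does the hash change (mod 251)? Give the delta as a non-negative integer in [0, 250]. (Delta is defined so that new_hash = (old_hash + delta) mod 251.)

Answer: 18

Derivation:
Delta formula: (val(new) - val(old)) * B^(n-1-k) mod M
  val('g') - val('e') = 7 - 5 = 2
  B^(n-1-k) = 3^2 mod 251 = 9
  Delta = 2 * 9 mod 251 = 18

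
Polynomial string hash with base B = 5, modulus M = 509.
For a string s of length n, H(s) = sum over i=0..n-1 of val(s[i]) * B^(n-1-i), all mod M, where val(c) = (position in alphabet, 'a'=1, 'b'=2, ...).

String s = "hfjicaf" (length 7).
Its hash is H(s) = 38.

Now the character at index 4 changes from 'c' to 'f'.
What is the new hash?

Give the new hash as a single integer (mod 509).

Answer: 113

Derivation:
val('c') = 3, val('f') = 6
Position k = 4, exponent = n-1-k = 2
B^2 mod M = 5^2 mod 509 = 25
Delta = (6 - 3) * 25 mod 509 = 75
New hash = (38 + 75) mod 509 = 113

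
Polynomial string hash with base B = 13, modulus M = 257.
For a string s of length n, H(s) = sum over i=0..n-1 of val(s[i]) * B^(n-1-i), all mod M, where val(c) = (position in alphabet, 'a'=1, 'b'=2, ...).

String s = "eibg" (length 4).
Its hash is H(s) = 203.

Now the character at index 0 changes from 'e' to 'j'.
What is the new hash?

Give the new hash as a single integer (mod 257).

val('e') = 5, val('j') = 10
Position k = 0, exponent = n-1-k = 3
B^3 mod M = 13^3 mod 257 = 141
Delta = (10 - 5) * 141 mod 257 = 191
New hash = (203 + 191) mod 257 = 137

Answer: 137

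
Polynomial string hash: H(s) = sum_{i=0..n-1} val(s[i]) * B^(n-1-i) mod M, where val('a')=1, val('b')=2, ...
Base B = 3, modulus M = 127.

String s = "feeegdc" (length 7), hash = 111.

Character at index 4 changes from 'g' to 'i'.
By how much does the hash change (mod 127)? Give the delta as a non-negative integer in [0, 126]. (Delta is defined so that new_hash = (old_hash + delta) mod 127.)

Answer: 18

Derivation:
Delta formula: (val(new) - val(old)) * B^(n-1-k) mod M
  val('i') - val('g') = 9 - 7 = 2
  B^(n-1-k) = 3^2 mod 127 = 9
  Delta = 2 * 9 mod 127 = 18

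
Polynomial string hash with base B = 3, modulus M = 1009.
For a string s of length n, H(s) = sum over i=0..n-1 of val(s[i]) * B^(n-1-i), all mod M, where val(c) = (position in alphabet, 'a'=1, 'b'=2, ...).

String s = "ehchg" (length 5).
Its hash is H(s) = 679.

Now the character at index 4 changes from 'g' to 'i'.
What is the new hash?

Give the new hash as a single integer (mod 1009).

Answer: 681

Derivation:
val('g') = 7, val('i') = 9
Position k = 4, exponent = n-1-k = 0
B^0 mod M = 3^0 mod 1009 = 1
Delta = (9 - 7) * 1 mod 1009 = 2
New hash = (679 + 2) mod 1009 = 681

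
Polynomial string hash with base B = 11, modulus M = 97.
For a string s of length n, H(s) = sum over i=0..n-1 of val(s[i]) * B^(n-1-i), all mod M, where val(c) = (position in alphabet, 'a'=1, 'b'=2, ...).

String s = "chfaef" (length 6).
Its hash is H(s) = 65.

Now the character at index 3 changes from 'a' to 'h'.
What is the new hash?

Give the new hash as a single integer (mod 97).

val('a') = 1, val('h') = 8
Position k = 3, exponent = n-1-k = 2
B^2 mod M = 11^2 mod 97 = 24
Delta = (8 - 1) * 24 mod 97 = 71
New hash = (65 + 71) mod 97 = 39

Answer: 39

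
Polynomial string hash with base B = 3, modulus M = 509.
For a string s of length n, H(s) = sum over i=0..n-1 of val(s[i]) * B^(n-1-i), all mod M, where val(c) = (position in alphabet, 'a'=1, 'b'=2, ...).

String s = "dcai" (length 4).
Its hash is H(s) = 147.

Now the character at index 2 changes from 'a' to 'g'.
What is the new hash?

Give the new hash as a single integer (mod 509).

Answer: 165

Derivation:
val('a') = 1, val('g') = 7
Position k = 2, exponent = n-1-k = 1
B^1 mod M = 3^1 mod 509 = 3
Delta = (7 - 1) * 3 mod 509 = 18
New hash = (147 + 18) mod 509 = 165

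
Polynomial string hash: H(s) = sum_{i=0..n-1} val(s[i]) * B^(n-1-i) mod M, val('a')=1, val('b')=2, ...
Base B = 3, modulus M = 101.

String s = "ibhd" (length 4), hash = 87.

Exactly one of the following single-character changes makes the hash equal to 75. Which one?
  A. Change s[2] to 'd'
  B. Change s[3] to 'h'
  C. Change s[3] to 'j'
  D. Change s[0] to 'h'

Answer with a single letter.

Answer: A

Derivation:
Option A: s[2]='h'->'d', delta=(4-8)*3^1 mod 101 = 89, hash=87+89 mod 101 = 75 <-- target
Option B: s[3]='d'->'h', delta=(8-4)*3^0 mod 101 = 4, hash=87+4 mod 101 = 91
Option C: s[3]='d'->'j', delta=(10-4)*3^0 mod 101 = 6, hash=87+6 mod 101 = 93
Option D: s[0]='i'->'h', delta=(8-9)*3^3 mod 101 = 74, hash=87+74 mod 101 = 60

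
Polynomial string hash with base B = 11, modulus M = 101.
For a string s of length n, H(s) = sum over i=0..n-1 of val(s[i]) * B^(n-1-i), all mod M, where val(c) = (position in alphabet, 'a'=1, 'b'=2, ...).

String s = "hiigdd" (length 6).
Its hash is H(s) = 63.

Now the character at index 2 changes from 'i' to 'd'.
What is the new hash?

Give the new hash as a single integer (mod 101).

val('i') = 9, val('d') = 4
Position k = 2, exponent = n-1-k = 3
B^3 mod M = 11^3 mod 101 = 18
Delta = (4 - 9) * 18 mod 101 = 11
New hash = (63 + 11) mod 101 = 74

Answer: 74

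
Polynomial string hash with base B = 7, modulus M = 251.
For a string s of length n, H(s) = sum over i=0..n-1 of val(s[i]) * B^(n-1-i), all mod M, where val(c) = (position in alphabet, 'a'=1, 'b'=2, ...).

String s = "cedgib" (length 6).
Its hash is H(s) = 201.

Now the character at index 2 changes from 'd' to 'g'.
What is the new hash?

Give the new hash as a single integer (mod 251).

val('d') = 4, val('g') = 7
Position k = 2, exponent = n-1-k = 3
B^3 mod M = 7^3 mod 251 = 92
Delta = (7 - 4) * 92 mod 251 = 25
New hash = (201 + 25) mod 251 = 226

Answer: 226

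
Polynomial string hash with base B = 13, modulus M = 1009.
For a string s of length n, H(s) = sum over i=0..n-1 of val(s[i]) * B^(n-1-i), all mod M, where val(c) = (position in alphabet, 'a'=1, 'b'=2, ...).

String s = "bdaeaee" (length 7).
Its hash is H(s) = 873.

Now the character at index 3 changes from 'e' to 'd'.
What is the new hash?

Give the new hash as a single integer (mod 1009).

val('e') = 5, val('d') = 4
Position k = 3, exponent = n-1-k = 3
B^3 mod M = 13^3 mod 1009 = 179
Delta = (4 - 5) * 179 mod 1009 = 830
New hash = (873 + 830) mod 1009 = 694

Answer: 694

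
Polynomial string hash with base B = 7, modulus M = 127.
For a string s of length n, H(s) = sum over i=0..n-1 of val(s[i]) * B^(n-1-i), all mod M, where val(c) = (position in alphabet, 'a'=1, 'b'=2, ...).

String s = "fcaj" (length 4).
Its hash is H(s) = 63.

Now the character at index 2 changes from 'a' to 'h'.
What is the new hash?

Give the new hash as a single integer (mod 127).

Answer: 112

Derivation:
val('a') = 1, val('h') = 8
Position k = 2, exponent = n-1-k = 1
B^1 mod M = 7^1 mod 127 = 7
Delta = (8 - 1) * 7 mod 127 = 49
New hash = (63 + 49) mod 127 = 112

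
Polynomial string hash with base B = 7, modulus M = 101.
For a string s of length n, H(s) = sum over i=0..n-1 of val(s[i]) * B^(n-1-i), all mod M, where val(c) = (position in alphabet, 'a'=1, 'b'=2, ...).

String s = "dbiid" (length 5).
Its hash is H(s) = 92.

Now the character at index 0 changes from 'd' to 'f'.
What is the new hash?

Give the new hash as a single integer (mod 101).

val('d') = 4, val('f') = 6
Position k = 0, exponent = n-1-k = 4
B^4 mod M = 7^4 mod 101 = 78
Delta = (6 - 4) * 78 mod 101 = 55
New hash = (92 + 55) mod 101 = 46

Answer: 46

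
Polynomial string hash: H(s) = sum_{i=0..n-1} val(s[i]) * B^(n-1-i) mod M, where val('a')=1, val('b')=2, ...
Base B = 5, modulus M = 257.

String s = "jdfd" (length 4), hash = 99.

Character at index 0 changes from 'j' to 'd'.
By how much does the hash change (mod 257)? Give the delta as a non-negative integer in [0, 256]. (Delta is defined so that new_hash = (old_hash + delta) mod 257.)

Answer: 21

Derivation:
Delta formula: (val(new) - val(old)) * B^(n-1-k) mod M
  val('d') - val('j') = 4 - 10 = -6
  B^(n-1-k) = 5^3 mod 257 = 125
  Delta = -6 * 125 mod 257 = 21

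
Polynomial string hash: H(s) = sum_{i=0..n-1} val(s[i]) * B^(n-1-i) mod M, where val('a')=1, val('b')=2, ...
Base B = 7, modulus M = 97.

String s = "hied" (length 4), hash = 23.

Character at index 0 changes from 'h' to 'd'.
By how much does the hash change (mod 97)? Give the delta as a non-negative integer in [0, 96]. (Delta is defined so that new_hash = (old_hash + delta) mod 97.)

Delta formula: (val(new) - val(old)) * B^(n-1-k) mod M
  val('d') - val('h') = 4 - 8 = -4
  B^(n-1-k) = 7^3 mod 97 = 52
  Delta = -4 * 52 mod 97 = 83

Answer: 83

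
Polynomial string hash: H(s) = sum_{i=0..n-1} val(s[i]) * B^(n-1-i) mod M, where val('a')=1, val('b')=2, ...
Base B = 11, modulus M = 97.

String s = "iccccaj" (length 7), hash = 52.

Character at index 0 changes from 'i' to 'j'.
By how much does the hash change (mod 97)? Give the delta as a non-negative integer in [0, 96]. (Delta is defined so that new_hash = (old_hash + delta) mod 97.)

Answer: 50

Derivation:
Delta formula: (val(new) - val(old)) * B^(n-1-k) mod M
  val('j') - val('i') = 10 - 9 = 1
  B^(n-1-k) = 11^6 mod 97 = 50
  Delta = 1 * 50 mod 97 = 50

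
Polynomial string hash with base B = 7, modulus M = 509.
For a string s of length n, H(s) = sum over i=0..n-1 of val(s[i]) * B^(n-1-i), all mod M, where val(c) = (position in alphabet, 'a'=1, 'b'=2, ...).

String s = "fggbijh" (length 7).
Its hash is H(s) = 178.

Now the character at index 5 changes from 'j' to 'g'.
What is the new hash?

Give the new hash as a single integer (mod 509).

val('j') = 10, val('g') = 7
Position k = 5, exponent = n-1-k = 1
B^1 mod M = 7^1 mod 509 = 7
Delta = (7 - 10) * 7 mod 509 = 488
New hash = (178 + 488) mod 509 = 157

Answer: 157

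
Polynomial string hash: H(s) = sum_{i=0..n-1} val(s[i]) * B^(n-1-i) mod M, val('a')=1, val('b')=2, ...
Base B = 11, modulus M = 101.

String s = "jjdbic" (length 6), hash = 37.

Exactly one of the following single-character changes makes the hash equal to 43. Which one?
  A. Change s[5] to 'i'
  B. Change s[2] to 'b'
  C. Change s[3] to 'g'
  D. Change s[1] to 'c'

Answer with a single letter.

Answer: A

Derivation:
Option A: s[5]='c'->'i', delta=(9-3)*11^0 mod 101 = 6, hash=37+6 mod 101 = 43 <-- target
Option B: s[2]='d'->'b', delta=(2-4)*11^3 mod 101 = 65, hash=37+65 mod 101 = 1
Option C: s[3]='b'->'g', delta=(7-2)*11^2 mod 101 = 100, hash=37+100 mod 101 = 36
Option D: s[1]='j'->'c', delta=(3-10)*11^4 mod 101 = 28, hash=37+28 mod 101 = 65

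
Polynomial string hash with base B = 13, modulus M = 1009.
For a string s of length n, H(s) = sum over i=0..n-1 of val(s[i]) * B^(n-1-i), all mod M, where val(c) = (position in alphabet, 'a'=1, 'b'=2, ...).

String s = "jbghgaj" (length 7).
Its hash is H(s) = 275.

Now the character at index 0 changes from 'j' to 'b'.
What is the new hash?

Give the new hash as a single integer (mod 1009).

Answer: 233

Derivation:
val('j') = 10, val('b') = 2
Position k = 0, exponent = n-1-k = 6
B^6 mod M = 13^6 mod 1009 = 762
Delta = (2 - 10) * 762 mod 1009 = 967
New hash = (275 + 967) mod 1009 = 233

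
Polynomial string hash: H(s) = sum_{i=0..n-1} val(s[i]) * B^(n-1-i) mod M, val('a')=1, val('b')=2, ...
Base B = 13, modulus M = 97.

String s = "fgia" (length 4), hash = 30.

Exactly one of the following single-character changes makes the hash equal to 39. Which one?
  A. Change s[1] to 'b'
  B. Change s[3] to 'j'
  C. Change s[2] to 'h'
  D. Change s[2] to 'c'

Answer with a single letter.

Option A: s[1]='g'->'b', delta=(2-7)*13^2 mod 97 = 28, hash=30+28 mod 97 = 58
Option B: s[3]='a'->'j', delta=(10-1)*13^0 mod 97 = 9, hash=30+9 mod 97 = 39 <-- target
Option C: s[2]='i'->'h', delta=(8-9)*13^1 mod 97 = 84, hash=30+84 mod 97 = 17
Option D: s[2]='i'->'c', delta=(3-9)*13^1 mod 97 = 19, hash=30+19 mod 97 = 49

Answer: B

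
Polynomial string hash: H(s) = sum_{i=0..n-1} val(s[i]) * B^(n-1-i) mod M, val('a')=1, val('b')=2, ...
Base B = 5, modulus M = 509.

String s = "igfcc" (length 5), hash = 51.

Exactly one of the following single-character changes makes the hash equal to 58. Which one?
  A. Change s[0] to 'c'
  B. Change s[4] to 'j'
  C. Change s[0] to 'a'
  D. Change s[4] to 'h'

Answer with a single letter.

Answer: B

Derivation:
Option A: s[0]='i'->'c', delta=(3-9)*5^4 mod 509 = 322, hash=51+322 mod 509 = 373
Option B: s[4]='c'->'j', delta=(10-3)*5^0 mod 509 = 7, hash=51+7 mod 509 = 58 <-- target
Option C: s[0]='i'->'a', delta=(1-9)*5^4 mod 509 = 90, hash=51+90 mod 509 = 141
Option D: s[4]='c'->'h', delta=(8-3)*5^0 mod 509 = 5, hash=51+5 mod 509 = 56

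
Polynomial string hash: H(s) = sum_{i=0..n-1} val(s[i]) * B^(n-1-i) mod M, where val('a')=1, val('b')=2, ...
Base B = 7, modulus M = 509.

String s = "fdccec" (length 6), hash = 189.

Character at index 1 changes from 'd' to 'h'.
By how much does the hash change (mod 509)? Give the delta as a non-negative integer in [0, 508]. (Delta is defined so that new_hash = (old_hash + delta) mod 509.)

Delta formula: (val(new) - val(old)) * B^(n-1-k) mod M
  val('h') - val('d') = 8 - 4 = 4
  B^(n-1-k) = 7^4 mod 509 = 365
  Delta = 4 * 365 mod 509 = 442

Answer: 442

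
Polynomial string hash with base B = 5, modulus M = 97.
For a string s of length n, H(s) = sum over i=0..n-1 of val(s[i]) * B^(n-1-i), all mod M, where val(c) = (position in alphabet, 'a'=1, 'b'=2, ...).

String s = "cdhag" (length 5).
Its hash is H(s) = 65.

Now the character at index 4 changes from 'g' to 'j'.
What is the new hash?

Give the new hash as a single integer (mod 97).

Answer: 68

Derivation:
val('g') = 7, val('j') = 10
Position k = 4, exponent = n-1-k = 0
B^0 mod M = 5^0 mod 97 = 1
Delta = (10 - 7) * 1 mod 97 = 3
New hash = (65 + 3) mod 97 = 68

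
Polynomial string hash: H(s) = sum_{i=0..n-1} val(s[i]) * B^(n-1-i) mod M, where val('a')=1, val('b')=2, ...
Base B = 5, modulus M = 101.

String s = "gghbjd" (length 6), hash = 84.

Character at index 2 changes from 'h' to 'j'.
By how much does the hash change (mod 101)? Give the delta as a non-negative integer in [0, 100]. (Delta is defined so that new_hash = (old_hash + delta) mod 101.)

Delta formula: (val(new) - val(old)) * B^(n-1-k) mod M
  val('j') - val('h') = 10 - 8 = 2
  B^(n-1-k) = 5^3 mod 101 = 24
  Delta = 2 * 24 mod 101 = 48

Answer: 48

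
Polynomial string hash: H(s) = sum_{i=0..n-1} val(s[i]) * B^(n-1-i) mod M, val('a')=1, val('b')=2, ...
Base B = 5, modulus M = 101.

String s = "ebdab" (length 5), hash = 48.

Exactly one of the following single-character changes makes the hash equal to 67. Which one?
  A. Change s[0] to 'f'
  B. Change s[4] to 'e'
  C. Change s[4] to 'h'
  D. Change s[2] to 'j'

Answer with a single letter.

Option A: s[0]='e'->'f', delta=(6-5)*5^4 mod 101 = 19, hash=48+19 mod 101 = 67 <-- target
Option B: s[4]='b'->'e', delta=(5-2)*5^0 mod 101 = 3, hash=48+3 mod 101 = 51
Option C: s[4]='b'->'h', delta=(8-2)*5^0 mod 101 = 6, hash=48+6 mod 101 = 54
Option D: s[2]='d'->'j', delta=(10-4)*5^2 mod 101 = 49, hash=48+49 mod 101 = 97

Answer: A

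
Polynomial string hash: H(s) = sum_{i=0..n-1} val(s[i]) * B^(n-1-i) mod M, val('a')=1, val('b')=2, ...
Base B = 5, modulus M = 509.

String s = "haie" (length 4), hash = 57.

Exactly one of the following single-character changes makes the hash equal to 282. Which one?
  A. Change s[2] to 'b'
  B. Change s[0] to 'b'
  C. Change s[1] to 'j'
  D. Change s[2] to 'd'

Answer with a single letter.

Option A: s[2]='i'->'b', delta=(2-9)*5^1 mod 509 = 474, hash=57+474 mod 509 = 22
Option B: s[0]='h'->'b', delta=(2-8)*5^3 mod 509 = 268, hash=57+268 mod 509 = 325
Option C: s[1]='a'->'j', delta=(10-1)*5^2 mod 509 = 225, hash=57+225 mod 509 = 282 <-- target
Option D: s[2]='i'->'d', delta=(4-9)*5^1 mod 509 = 484, hash=57+484 mod 509 = 32

Answer: C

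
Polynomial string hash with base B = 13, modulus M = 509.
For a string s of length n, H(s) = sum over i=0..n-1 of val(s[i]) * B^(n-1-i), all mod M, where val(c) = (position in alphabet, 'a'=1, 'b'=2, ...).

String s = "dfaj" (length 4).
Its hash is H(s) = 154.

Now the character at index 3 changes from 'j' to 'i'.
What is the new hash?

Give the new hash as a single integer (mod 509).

Answer: 153

Derivation:
val('j') = 10, val('i') = 9
Position k = 3, exponent = n-1-k = 0
B^0 mod M = 13^0 mod 509 = 1
Delta = (9 - 10) * 1 mod 509 = 508
New hash = (154 + 508) mod 509 = 153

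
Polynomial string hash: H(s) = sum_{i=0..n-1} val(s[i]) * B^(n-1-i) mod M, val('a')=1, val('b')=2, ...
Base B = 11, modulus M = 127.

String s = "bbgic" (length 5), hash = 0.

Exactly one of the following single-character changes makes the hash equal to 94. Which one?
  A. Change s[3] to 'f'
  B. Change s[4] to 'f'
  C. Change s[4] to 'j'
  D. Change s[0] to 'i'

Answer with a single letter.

Answer: A

Derivation:
Option A: s[3]='i'->'f', delta=(6-9)*11^1 mod 127 = 94, hash=0+94 mod 127 = 94 <-- target
Option B: s[4]='c'->'f', delta=(6-3)*11^0 mod 127 = 3, hash=0+3 mod 127 = 3
Option C: s[4]='c'->'j', delta=(10-3)*11^0 mod 127 = 7, hash=0+7 mod 127 = 7
Option D: s[0]='b'->'i', delta=(9-2)*11^4 mod 127 = 125, hash=0+125 mod 127 = 125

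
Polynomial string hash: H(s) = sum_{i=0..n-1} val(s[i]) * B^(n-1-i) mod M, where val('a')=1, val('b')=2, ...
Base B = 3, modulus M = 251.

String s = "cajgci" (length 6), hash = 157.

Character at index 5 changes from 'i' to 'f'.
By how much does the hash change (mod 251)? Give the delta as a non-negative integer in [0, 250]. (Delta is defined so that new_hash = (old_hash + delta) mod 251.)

Answer: 248

Derivation:
Delta formula: (val(new) - val(old)) * B^(n-1-k) mod M
  val('f') - val('i') = 6 - 9 = -3
  B^(n-1-k) = 3^0 mod 251 = 1
  Delta = -3 * 1 mod 251 = 248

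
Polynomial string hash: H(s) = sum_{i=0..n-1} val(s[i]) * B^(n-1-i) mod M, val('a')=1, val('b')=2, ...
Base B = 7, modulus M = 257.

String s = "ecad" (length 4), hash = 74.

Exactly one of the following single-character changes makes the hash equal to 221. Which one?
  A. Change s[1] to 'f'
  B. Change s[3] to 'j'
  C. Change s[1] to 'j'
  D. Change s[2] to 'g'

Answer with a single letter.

Answer: A

Derivation:
Option A: s[1]='c'->'f', delta=(6-3)*7^2 mod 257 = 147, hash=74+147 mod 257 = 221 <-- target
Option B: s[3]='d'->'j', delta=(10-4)*7^0 mod 257 = 6, hash=74+6 mod 257 = 80
Option C: s[1]='c'->'j', delta=(10-3)*7^2 mod 257 = 86, hash=74+86 mod 257 = 160
Option D: s[2]='a'->'g', delta=(7-1)*7^1 mod 257 = 42, hash=74+42 mod 257 = 116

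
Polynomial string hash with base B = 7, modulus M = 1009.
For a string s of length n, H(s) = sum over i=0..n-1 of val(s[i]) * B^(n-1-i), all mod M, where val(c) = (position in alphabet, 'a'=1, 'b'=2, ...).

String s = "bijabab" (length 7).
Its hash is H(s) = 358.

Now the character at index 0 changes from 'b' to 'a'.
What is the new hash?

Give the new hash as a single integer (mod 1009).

val('b') = 2, val('a') = 1
Position k = 0, exponent = n-1-k = 6
B^6 mod M = 7^6 mod 1009 = 605
Delta = (1 - 2) * 605 mod 1009 = 404
New hash = (358 + 404) mod 1009 = 762

Answer: 762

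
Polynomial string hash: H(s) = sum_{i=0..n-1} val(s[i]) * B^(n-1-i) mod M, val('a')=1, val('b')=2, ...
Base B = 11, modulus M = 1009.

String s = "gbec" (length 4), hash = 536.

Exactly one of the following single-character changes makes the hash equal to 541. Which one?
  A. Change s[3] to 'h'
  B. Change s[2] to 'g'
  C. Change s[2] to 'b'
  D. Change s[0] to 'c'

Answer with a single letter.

Option A: s[3]='c'->'h', delta=(8-3)*11^0 mod 1009 = 5, hash=536+5 mod 1009 = 541 <-- target
Option B: s[2]='e'->'g', delta=(7-5)*11^1 mod 1009 = 22, hash=536+22 mod 1009 = 558
Option C: s[2]='e'->'b', delta=(2-5)*11^1 mod 1009 = 976, hash=536+976 mod 1009 = 503
Option D: s[0]='g'->'c', delta=(3-7)*11^3 mod 1009 = 730, hash=536+730 mod 1009 = 257

Answer: A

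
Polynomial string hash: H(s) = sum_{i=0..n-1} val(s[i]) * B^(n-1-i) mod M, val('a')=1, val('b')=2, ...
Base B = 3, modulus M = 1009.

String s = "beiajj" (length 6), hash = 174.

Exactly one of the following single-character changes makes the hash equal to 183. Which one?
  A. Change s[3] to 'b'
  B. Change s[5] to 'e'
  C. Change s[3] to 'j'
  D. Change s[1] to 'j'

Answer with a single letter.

Answer: A

Derivation:
Option A: s[3]='a'->'b', delta=(2-1)*3^2 mod 1009 = 9, hash=174+9 mod 1009 = 183 <-- target
Option B: s[5]='j'->'e', delta=(5-10)*3^0 mod 1009 = 1004, hash=174+1004 mod 1009 = 169
Option C: s[3]='a'->'j', delta=(10-1)*3^2 mod 1009 = 81, hash=174+81 mod 1009 = 255
Option D: s[1]='e'->'j', delta=(10-5)*3^4 mod 1009 = 405, hash=174+405 mod 1009 = 579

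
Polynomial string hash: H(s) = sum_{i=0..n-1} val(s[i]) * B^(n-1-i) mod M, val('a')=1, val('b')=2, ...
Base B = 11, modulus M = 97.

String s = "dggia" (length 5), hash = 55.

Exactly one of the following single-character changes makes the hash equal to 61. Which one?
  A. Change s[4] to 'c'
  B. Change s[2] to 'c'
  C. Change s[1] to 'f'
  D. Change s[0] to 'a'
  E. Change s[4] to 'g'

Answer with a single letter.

Answer: E

Derivation:
Option A: s[4]='a'->'c', delta=(3-1)*11^0 mod 97 = 2, hash=55+2 mod 97 = 57
Option B: s[2]='g'->'c', delta=(3-7)*11^2 mod 97 = 1, hash=55+1 mod 97 = 56
Option C: s[1]='g'->'f', delta=(6-7)*11^3 mod 97 = 27, hash=55+27 mod 97 = 82
Option D: s[0]='d'->'a', delta=(1-4)*11^4 mod 97 = 18, hash=55+18 mod 97 = 73
Option E: s[4]='a'->'g', delta=(7-1)*11^0 mod 97 = 6, hash=55+6 mod 97 = 61 <-- target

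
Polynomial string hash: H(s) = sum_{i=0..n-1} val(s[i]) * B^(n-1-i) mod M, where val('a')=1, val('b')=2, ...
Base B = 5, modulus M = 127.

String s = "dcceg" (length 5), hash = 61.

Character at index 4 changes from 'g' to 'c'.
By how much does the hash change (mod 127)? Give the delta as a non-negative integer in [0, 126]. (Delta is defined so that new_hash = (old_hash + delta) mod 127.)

Answer: 123

Derivation:
Delta formula: (val(new) - val(old)) * B^(n-1-k) mod M
  val('c') - val('g') = 3 - 7 = -4
  B^(n-1-k) = 5^0 mod 127 = 1
  Delta = -4 * 1 mod 127 = 123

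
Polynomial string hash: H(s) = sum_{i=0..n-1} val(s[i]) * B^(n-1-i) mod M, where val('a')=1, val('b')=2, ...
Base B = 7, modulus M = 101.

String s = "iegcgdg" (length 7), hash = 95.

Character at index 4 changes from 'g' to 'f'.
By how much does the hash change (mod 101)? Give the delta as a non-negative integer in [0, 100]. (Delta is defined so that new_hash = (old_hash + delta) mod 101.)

Answer: 52

Derivation:
Delta formula: (val(new) - val(old)) * B^(n-1-k) mod M
  val('f') - val('g') = 6 - 7 = -1
  B^(n-1-k) = 7^2 mod 101 = 49
  Delta = -1 * 49 mod 101 = 52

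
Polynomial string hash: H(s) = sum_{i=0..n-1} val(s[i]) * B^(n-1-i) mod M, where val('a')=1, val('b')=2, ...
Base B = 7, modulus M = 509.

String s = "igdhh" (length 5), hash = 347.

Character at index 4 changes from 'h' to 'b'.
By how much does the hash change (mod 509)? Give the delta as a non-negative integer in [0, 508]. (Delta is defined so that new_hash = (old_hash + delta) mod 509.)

Answer: 503

Derivation:
Delta formula: (val(new) - val(old)) * B^(n-1-k) mod M
  val('b') - val('h') = 2 - 8 = -6
  B^(n-1-k) = 7^0 mod 509 = 1
  Delta = -6 * 1 mod 509 = 503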